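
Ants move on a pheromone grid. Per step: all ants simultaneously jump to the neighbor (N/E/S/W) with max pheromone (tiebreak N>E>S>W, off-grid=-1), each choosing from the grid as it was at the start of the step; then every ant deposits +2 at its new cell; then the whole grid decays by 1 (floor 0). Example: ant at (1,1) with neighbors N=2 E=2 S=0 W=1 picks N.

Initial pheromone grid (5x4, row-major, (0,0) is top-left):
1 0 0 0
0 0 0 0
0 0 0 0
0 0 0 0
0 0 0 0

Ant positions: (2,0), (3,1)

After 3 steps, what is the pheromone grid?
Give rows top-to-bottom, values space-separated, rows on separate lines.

After step 1: ants at (1,0),(2,1)
  0 0 0 0
  1 0 0 0
  0 1 0 0
  0 0 0 0
  0 0 0 0
After step 2: ants at (0,0),(1,1)
  1 0 0 0
  0 1 0 0
  0 0 0 0
  0 0 0 0
  0 0 0 0
After step 3: ants at (0,1),(0,1)
  0 3 0 0
  0 0 0 0
  0 0 0 0
  0 0 0 0
  0 0 0 0

0 3 0 0
0 0 0 0
0 0 0 0
0 0 0 0
0 0 0 0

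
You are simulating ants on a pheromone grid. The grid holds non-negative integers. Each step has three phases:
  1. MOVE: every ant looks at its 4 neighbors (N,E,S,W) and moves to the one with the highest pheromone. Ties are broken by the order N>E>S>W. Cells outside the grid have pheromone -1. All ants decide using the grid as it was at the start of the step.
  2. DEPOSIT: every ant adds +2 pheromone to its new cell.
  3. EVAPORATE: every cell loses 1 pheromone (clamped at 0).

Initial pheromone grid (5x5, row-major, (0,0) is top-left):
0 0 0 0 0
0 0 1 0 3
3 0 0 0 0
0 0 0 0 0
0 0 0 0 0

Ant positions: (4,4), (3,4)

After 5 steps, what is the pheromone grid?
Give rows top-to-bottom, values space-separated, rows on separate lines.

After step 1: ants at (3,4),(2,4)
  0 0 0 0 0
  0 0 0 0 2
  2 0 0 0 1
  0 0 0 0 1
  0 0 0 0 0
After step 2: ants at (2,4),(1,4)
  0 0 0 0 0
  0 0 0 0 3
  1 0 0 0 2
  0 0 0 0 0
  0 0 0 0 0
After step 3: ants at (1,4),(2,4)
  0 0 0 0 0
  0 0 0 0 4
  0 0 0 0 3
  0 0 0 0 0
  0 0 0 0 0
After step 4: ants at (2,4),(1,4)
  0 0 0 0 0
  0 0 0 0 5
  0 0 0 0 4
  0 0 0 0 0
  0 0 0 0 0
After step 5: ants at (1,4),(2,4)
  0 0 0 0 0
  0 0 0 0 6
  0 0 0 0 5
  0 0 0 0 0
  0 0 0 0 0

0 0 0 0 0
0 0 0 0 6
0 0 0 0 5
0 0 0 0 0
0 0 0 0 0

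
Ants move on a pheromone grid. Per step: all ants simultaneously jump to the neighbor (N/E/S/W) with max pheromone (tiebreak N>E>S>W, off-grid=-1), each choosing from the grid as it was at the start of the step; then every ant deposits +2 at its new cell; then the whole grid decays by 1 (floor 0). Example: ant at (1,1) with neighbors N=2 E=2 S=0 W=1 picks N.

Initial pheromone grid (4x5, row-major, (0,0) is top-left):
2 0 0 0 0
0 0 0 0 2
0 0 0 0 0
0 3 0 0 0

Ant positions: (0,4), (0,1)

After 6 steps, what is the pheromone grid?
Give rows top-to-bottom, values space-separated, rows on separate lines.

After step 1: ants at (1,4),(0,0)
  3 0 0 0 0
  0 0 0 0 3
  0 0 0 0 0
  0 2 0 0 0
After step 2: ants at (0,4),(0,1)
  2 1 0 0 1
  0 0 0 0 2
  0 0 0 0 0
  0 1 0 0 0
After step 3: ants at (1,4),(0,0)
  3 0 0 0 0
  0 0 0 0 3
  0 0 0 0 0
  0 0 0 0 0
After step 4: ants at (0,4),(0,1)
  2 1 0 0 1
  0 0 0 0 2
  0 0 0 0 0
  0 0 0 0 0
After step 5: ants at (1,4),(0,0)
  3 0 0 0 0
  0 0 0 0 3
  0 0 0 0 0
  0 0 0 0 0
After step 6: ants at (0,4),(0,1)
  2 1 0 0 1
  0 0 0 0 2
  0 0 0 0 0
  0 0 0 0 0

2 1 0 0 1
0 0 0 0 2
0 0 0 0 0
0 0 0 0 0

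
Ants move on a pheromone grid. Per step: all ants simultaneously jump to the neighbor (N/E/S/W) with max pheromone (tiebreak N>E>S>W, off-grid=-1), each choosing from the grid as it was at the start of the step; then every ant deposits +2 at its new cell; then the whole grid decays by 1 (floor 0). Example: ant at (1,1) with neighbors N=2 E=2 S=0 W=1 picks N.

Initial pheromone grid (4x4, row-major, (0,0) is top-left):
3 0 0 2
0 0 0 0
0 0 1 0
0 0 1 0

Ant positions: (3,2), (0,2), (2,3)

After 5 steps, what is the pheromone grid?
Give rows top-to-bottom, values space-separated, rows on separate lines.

After step 1: ants at (2,2),(0,3),(2,2)
  2 0 0 3
  0 0 0 0
  0 0 4 0
  0 0 0 0
After step 2: ants at (1,2),(1,3),(1,2)
  1 0 0 2
  0 0 3 1
  0 0 3 0
  0 0 0 0
After step 3: ants at (2,2),(1,2),(2,2)
  0 0 0 1
  0 0 4 0
  0 0 6 0
  0 0 0 0
After step 4: ants at (1,2),(2,2),(1,2)
  0 0 0 0
  0 0 7 0
  0 0 7 0
  0 0 0 0
After step 5: ants at (2,2),(1,2),(2,2)
  0 0 0 0
  0 0 8 0
  0 0 10 0
  0 0 0 0

0 0 0 0
0 0 8 0
0 0 10 0
0 0 0 0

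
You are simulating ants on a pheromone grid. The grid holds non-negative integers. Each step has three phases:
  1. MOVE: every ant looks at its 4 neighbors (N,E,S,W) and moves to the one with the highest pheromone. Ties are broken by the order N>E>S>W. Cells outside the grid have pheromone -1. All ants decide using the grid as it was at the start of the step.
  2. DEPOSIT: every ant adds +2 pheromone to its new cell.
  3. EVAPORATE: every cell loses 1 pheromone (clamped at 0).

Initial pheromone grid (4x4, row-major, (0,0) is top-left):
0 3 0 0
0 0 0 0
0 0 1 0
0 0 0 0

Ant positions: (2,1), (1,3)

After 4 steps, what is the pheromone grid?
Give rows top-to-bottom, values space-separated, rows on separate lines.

After step 1: ants at (2,2),(0,3)
  0 2 0 1
  0 0 0 0
  0 0 2 0
  0 0 0 0
After step 2: ants at (1,2),(1,3)
  0 1 0 0
  0 0 1 1
  0 0 1 0
  0 0 0 0
After step 3: ants at (1,3),(1,2)
  0 0 0 0
  0 0 2 2
  0 0 0 0
  0 0 0 0
After step 4: ants at (1,2),(1,3)
  0 0 0 0
  0 0 3 3
  0 0 0 0
  0 0 0 0

0 0 0 0
0 0 3 3
0 0 0 0
0 0 0 0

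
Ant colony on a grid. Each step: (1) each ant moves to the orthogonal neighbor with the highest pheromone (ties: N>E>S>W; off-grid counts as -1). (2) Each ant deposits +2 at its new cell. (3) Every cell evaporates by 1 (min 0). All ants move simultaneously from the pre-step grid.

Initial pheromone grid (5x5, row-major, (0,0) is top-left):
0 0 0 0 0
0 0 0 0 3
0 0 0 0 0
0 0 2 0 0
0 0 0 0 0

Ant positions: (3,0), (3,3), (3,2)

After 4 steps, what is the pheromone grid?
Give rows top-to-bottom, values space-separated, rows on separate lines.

After step 1: ants at (2,0),(3,2),(2,2)
  0 0 0 0 0
  0 0 0 0 2
  1 0 1 0 0
  0 0 3 0 0
  0 0 0 0 0
After step 2: ants at (1,0),(2,2),(3,2)
  0 0 0 0 0
  1 0 0 0 1
  0 0 2 0 0
  0 0 4 0 0
  0 0 0 0 0
After step 3: ants at (0,0),(3,2),(2,2)
  1 0 0 0 0
  0 0 0 0 0
  0 0 3 0 0
  0 0 5 0 0
  0 0 0 0 0
After step 4: ants at (0,1),(2,2),(3,2)
  0 1 0 0 0
  0 0 0 0 0
  0 0 4 0 0
  0 0 6 0 0
  0 0 0 0 0

0 1 0 0 0
0 0 0 0 0
0 0 4 0 0
0 0 6 0 0
0 0 0 0 0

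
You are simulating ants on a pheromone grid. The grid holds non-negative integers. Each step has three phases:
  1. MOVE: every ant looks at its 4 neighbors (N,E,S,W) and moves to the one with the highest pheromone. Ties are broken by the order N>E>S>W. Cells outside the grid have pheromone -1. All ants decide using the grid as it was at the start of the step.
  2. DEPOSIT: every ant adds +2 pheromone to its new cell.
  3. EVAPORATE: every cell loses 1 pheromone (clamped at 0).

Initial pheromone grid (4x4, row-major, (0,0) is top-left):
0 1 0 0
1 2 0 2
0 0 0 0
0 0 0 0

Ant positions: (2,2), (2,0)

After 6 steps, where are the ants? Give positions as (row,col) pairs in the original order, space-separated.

Step 1: ant0:(2,2)->N->(1,2) | ant1:(2,0)->N->(1,0)
  grid max=2 at (1,0)
Step 2: ant0:(1,2)->E->(1,3) | ant1:(1,0)->E->(1,1)
  grid max=2 at (1,1)
Step 3: ant0:(1,3)->N->(0,3) | ant1:(1,1)->W->(1,0)
  grid max=2 at (1,0)
Step 4: ant0:(0,3)->S->(1,3) | ant1:(1,0)->E->(1,1)
  grid max=2 at (1,1)
Step 5: ant0:(1,3)->N->(0,3) | ant1:(1,1)->W->(1,0)
  grid max=2 at (1,0)
Step 6: ant0:(0,3)->S->(1,3) | ant1:(1,0)->E->(1,1)
  grid max=2 at (1,1)

(1,3) (1,1)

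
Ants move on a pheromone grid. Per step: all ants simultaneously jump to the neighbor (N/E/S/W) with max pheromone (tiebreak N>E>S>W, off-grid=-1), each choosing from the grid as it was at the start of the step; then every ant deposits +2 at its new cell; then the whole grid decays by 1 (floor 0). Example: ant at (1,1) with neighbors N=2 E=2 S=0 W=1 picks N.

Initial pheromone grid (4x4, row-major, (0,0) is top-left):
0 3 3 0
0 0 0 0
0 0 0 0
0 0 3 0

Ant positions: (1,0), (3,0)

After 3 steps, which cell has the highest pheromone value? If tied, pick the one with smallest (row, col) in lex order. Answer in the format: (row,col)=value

Step 1: ant0:(1,0)->N->(0,0) | ant1:(3,0)->N->(2,0)
  grid max=2 at (0,1)
Step 2: ant0:(0,0)->E->(0,1) | ant1:(2,0)->N->(1,0)
  grid max=3 at (0,1)
Step 3: ant0:(0,1)->E->(0,2) | ant1:(1,0)->N->(0,0)
  grid max=2 at (0,1)
Final grid:
  1 2 2 0
  0 0 0 0
  0 0 0 0
  0 0 0 0
Max pheromone 2 at (0,1)

Answer: (0,1)=2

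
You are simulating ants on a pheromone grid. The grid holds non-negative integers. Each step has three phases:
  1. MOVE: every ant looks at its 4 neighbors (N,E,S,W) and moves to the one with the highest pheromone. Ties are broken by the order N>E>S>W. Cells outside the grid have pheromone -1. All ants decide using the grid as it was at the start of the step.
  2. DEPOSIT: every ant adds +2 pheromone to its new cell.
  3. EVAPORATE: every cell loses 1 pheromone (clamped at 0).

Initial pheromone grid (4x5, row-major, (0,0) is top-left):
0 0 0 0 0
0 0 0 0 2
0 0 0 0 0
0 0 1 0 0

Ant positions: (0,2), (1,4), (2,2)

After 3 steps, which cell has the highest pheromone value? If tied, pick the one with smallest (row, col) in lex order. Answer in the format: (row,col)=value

Step 1: ant0:(0,2)->E->(0,3) | ant1:(1,4)->N->(0,4) | ant2:(2,2)->S->(3,2)
  grid max=2 at (3,2)
Step 2: ant0:(0,3)->E->(0,4) | ant1:(0,4)->S->(1,4) | ant2:(3,2)->N->(2,2)
  grid max=2 at (0,4)
Step 3: ant0:(0,4)->S->(1,4) | ant1:(1,4)->N->(0,4) | ant2:(2,2)->S->(3,2)
  grid max=3 at (0,4)
Final grid:
  0 0 0 0 3
  0 0 0 0 3
  0 0 0 0 0
  0 0 2 0 0
Max pheromone 3 at (0,4)

Answer: (0,4)=3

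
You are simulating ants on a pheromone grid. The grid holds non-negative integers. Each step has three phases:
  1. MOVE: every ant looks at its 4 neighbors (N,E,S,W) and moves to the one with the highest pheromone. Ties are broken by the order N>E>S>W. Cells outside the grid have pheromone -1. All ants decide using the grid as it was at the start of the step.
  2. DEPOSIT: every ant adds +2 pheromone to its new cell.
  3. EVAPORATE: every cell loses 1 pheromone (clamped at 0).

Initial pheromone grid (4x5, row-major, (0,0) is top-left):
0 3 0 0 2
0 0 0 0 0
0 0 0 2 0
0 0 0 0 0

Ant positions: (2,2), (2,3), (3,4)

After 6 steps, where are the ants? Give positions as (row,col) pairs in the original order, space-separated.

Step 1: ant0:(2,2)->E->(2,3) | ant1:(2,3)->N->(1,3) | ant2:(3,4)->N->(2,4)
  grid max=3 at (2,3)
Step 2: ant0:(2,3)->N->(1,3) | ant1:(1,3)->S->(2,3) | ant2:(2,4)->W->(2,3)
  grid max=6 at (2,3)
Step 3: ant0:(1,3)->S->(2,3) | ant1:(2,3)->N->(1,3) | ant2:(2,3)->N->(1,3)
  grid max=7 at (2,3)
Step 4: ant0:(2,3)->N->(1,3) | ant1:(1,3)->S->(2,3) | ant2:(1,3)->S->(2,3)
  grid max=10 at (2,3)
Step 5: ant0:(1,3)->S->(2,3) | ant1:(2,3)->N->(1,3) | ant2:(2,3)->N->(1,3)
  grid max=11 at (2,3)
Step 6: ant0:(2,3)->N->(1,3) | ant1:(1,3)->S->(2,3) | ant2:(1,3)->S->(2,3)
  grid max=14 at (2,3)

(1,3) (2,3) (2,3)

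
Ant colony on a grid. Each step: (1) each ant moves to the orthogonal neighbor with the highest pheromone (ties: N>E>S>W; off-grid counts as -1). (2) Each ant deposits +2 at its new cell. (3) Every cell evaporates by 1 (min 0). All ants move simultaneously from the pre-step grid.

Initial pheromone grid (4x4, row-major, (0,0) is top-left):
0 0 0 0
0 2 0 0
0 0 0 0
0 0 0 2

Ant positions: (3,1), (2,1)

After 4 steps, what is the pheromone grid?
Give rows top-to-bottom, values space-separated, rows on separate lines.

After step 1: ants at (2,1),(1,1)
  0 0 0 0
  0 3 0 0
  0 1 0 0
  0 0 0 1
After step 2: ants at (1,1),(2,1)
  0 0 0 0
  0 4 0 0
  0 2 0 0
  0 0 0 0
After step 3: ants at (2,1),(1,1)
  0 0 0 0
  0 5 0 0
  0 3 0 0
  0 0 0 0
After step 4: ants at (1,1),(2,1)
  0 0 0 0
  0 6 0 0
  0 4 0 0
  0 0 0 0

0 0 0 0
0 6 0 0
0 4 0 0
0 0 0 0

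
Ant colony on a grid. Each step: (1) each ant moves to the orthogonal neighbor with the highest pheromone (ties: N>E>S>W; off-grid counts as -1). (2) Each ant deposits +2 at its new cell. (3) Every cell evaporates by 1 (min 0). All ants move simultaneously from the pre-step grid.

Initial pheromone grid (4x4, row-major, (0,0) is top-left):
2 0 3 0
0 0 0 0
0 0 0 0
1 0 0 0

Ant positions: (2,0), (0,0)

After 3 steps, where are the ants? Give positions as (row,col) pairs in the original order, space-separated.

Step 1: ant0:(2,0)->S->(3,0) | ant1:(0,0)->E->(0,1)
  grid max=2 at (0,2)
Step 2: ant0:(3,0)->N->(2,0) | ant1:(0,1)->E->(0,2)
  grid max=3 at (0,2)
Step 3: ant0:(2,0)->S->(3,0) | ant1:(0,2)->E->(0,3)
  grid max=2 at (0,2)

(3,0) (0,3)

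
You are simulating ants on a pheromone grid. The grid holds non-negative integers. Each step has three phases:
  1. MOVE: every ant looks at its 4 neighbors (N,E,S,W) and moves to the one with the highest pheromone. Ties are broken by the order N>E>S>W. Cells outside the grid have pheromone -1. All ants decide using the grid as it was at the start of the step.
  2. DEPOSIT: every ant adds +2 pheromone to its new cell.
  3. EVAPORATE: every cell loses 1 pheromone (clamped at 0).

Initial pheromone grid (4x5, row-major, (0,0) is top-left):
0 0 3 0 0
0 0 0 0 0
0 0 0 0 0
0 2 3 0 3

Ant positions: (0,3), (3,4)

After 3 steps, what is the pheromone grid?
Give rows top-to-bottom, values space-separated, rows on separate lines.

After step 1: ants at (0,2),(2,4)
  0 0 4 0 0
  0 0 0 0 0
  0 0 0 0 1
  0 1 2 0 2
After step 2: ants at (0,3),(3,4)
  0 0 3 1 0
  0 0 0 0 0
  0 0 0 0 0
  0 0 1 0 3
After step 3: ants at (0,2),(2,4)
  0 0 4 0 0
  0 0 0 0 0
  0 0 0 0 1
  0 0 0 0 2

0 0 4 0 0
0 0 0 0 0
0 0 0 0 1
0 0 0 0 2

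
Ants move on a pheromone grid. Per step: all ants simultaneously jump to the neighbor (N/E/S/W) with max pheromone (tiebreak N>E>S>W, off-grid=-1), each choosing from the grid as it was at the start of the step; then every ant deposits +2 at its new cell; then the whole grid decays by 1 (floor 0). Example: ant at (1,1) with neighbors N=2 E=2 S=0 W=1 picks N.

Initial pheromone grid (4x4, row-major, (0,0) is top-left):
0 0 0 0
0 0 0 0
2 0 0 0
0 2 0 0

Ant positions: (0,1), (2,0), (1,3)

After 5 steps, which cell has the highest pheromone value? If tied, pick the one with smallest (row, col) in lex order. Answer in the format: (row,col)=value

Answer: (0,2)=5

Derivation:
Step 1: ant0:(0,1)->E->(0,2) | ant1:(2,0)->N->(1,0) | ant2:(1,3)->N->(0,3)
  grid max=1 at (0,2)
Step 2: ant0:(0,2)->E->(0,3) | ant1:(1,0)->S->(2,0) | ant2:(0,3)->W->(0,2)
  grid max=2 at (0,2)
Step 3: ant0:(0,3)->W->(0,2) | ant1:(2,0)->N->(1,0) | ant2:(0,2)->E->(0,3)
  grid max=3 at (0,2)
Step 4: ant0:(0,2)->E->(0,3) | ant1:(1,0)->S->(2,0) | ant2:(0,3)->W->(0,2)
  grid max=4 at (0,2)
Step 5: ant0:(0,3)->W->(0,2) | ant1:(2,0)->N->(1,0) | ant2:(0,2)->E->(0,3)
  grid max=5 at (0,2)
Final grid:
  0 0 5 5
  1 0 0 0
  1 0 0 0
  0 0 0 0
Max pheromone 5 at (0,2)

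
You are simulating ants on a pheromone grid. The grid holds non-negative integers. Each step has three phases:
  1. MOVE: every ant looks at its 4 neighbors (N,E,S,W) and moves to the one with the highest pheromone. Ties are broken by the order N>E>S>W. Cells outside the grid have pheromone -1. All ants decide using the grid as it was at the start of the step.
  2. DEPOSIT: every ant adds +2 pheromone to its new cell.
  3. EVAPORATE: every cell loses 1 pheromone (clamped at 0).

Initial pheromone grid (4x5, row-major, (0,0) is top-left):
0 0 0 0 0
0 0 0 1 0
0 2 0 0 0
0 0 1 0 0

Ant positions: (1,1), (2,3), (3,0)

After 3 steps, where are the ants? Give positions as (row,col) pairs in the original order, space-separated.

Step 1: ant0:(1,1)->S->(2,1) | ant1:(2,3)->N->(1,3) | ant2:(3,0)->N->(2,0)
  grid max=3 at (2,1)
Step 2: ant0:(2,1)->W->(2,0) | ant1:(1,3)->N->(0,3) | ant2:(2,0)->E->(2,1)
  grid max=4 at (2,1)
Step 3: ant0:(2,0)->E->(2,1) | ant1:(0,3)->S->(1,3) | ant2:(2,1)->W->(2,0)
  grid max=5 at (2,1)

(2,1) (1,3) (2,0)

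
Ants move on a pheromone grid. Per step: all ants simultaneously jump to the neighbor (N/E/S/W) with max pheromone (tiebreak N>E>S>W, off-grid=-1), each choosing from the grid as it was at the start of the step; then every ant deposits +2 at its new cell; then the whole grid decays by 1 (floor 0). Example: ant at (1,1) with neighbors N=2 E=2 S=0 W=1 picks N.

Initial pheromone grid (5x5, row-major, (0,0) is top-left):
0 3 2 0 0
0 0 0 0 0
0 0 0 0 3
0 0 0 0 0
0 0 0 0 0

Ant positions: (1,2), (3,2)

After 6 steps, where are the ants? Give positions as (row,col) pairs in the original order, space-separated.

Step 1: ant0:(1,2)->N->(0,2) | ant1:(3,2)->N->(2,2)
  grid max=3 at (0,2)
Step 2: ant0:(0,2)->W->(0,1) | ant1:(2,2)->N->(1,2)
  grid max=3 at (0,1)
Step 3: ant0:(0,1)->E->(0,2) | ant1:(1,2)->N->(0,2)
  grid max=5 at (0,2)
Step 4: ant0:(0,2)->W->(0,1) | ant1:(0,2)->W->(0,1)
  grid max=5 at (0,1)
Step 5: ant0:(0,1)->E->(0,2) | ant1:(0,1)->E->(0,2)
  grid max=7 at (0,2)
Step 6: ant0:(0,2)->W->(0,1) | ant1:(0,2)->W->(0,1)
  grid max=7 at (0,1)

(0,1) (0,1)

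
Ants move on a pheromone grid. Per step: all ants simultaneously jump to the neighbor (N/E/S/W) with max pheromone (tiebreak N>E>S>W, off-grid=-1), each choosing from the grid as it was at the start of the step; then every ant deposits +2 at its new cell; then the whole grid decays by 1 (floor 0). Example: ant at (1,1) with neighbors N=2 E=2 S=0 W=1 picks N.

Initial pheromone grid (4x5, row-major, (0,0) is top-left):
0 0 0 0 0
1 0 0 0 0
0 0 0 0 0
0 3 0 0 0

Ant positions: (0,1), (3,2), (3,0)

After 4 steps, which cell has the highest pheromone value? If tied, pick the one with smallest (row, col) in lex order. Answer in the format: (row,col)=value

Step 1: ant0:(0,1)->E->(0,2) | ant1:(3,2)->W->(3,1) | ant2:(3,0)->E->(3,1)
  grid max=6 at (3,1)
Step 2: ant0:(0,2)->E->(0,3) | ant1:(3,1)->N->(2,1) | ant2:(3,1)->N->(2,1)
  grid max=5 at (3,1)
Step 3: ant0:(0,3)->E->(0,4) | ant1:(2,1)->S->(3,1) | ant2:(2,1)->S->(3,1)
  grid max=8 at (3,1)
Step 4: ant0:(0,4)->S->(1,4) | ant1:(3,1)->N->(2,1) | ant2:(3,1)->N->(2,1)
  grid max=7 at (3,1)
Final grid:
  0 0 0 0 0
  0 0 0 0 1
  0 5 0 0 0
  0 7 0 0 0
Max pheromone 7 at (3,1)

Answer: (3,1)=7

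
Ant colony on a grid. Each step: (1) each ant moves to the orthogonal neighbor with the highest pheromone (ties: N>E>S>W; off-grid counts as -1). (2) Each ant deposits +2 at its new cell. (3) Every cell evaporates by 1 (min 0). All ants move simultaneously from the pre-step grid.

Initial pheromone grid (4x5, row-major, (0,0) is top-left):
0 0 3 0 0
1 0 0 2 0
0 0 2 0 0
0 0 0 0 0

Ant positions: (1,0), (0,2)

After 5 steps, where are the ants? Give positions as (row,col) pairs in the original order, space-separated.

Step 1: ant0:(1,0)->N->(0,0) | ant1:(0,2)->E->(0,3)
  grid max=2 at (0,2)
Step 2: ant0:(0,0)->E->(0,1) | ant1:(0,3)->W->(0,2)
  grid max=3 at (0,2)
Step 3: ant0:(0,1)->E->(0,2) | ant1:(0,2)->W->(0,1)
  grid max=4 at (0,2)
Step 4: ant0:(0,2)->W->(0,1) | ant1:(0,1)->E->(0,2)
  grid max=5 at (0,2)
Step 5: ant0:(0,1)->E->(0,2) | ant1:(0,2)->W->(0,1)
  grid max=6 at (0,2)

(0,2) (0,1)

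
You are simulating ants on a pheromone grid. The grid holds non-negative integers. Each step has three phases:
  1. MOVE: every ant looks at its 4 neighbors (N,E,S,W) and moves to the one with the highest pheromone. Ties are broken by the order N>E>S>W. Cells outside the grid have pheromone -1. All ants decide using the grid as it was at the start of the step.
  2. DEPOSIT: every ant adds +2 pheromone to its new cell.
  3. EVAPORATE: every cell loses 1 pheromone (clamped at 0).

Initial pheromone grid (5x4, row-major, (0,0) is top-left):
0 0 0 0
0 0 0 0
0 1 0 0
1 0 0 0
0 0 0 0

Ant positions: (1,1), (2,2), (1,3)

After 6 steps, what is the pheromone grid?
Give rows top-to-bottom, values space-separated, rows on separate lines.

After step 1: ants at (2,1),(2,1),(0,3)
  0 0 0 1
  0 0 0 0
  0 4 0 0
  0 0 0 0
  0 0 0 0
After step 2: ants at (1,1),(1,1),(1,3)
  0 0 0 0
  0 3 0 1
  0 3 0 0
  0 0 0 0
  0 0 0 0
After step 3: ants at (2,1),(2,1),(0,3)
  0 0 0 1
  0 2 0 0
  0 6 0 0
  0 0 0 0
  0 0 0 0
After step 4: ants at (1,1),(1,1),(1,3)
  0 0 0 0
  0 5 0 1
  0 5 0 0
  0 0 0 0
  0 0 0 0
After step 5: ants at (2,1),(2,1),(0,3)
  0 0 0 1
  0 4 0 0
  0 8 0 0
  0 0 0 0
  0 0 0 0
After step 6: ants at (1,1),(1,1),(1,3)
  0 0 0 0
  0 7 0 1
  0 7 0 0
  0 0 0 0
  0 0 0 0

0 0 0 0
0 7 0 1
0 7 0 0
0 0 0 0
0 0 0 0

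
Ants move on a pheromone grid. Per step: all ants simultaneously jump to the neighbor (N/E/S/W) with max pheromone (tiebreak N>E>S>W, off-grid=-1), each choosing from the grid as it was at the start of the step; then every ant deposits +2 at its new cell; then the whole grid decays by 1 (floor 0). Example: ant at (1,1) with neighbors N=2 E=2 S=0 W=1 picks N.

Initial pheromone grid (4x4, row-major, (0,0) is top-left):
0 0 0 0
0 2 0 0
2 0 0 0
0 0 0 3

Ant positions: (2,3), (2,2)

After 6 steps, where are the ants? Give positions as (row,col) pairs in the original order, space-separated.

Step 1: ant0:(2,3)->S->(3,3) | ant1:(2,2)->N->(1,2)
  grid max=4 at (3,3)
Step 2: ant0:(3,3)->N->(2,3) | ant1:(1,2)->W->(1,1)
  grid max=3 at (3,3)
Step 3: ant0:(2,3)->S->(3,3) | ant1:(1,1)->N->(0,1)
  grid max=4 at (3,3)
Step 4: ant0:(3,3)->N->(2,3) | ant1:(0,1)->S->(1,1)
  grid max=3 at (3,3)
Step 5: ant0:(2,3)->S->(3,3) | ant1:(1,1)->N->(0,1)
  grid max=4 at (3,3)
Step 6: ant0:(3,3)->N->(2,3) | ant1:(0,1)->S->(1,1)
  grid max=3 at (3,3)

(2,3) (1,1)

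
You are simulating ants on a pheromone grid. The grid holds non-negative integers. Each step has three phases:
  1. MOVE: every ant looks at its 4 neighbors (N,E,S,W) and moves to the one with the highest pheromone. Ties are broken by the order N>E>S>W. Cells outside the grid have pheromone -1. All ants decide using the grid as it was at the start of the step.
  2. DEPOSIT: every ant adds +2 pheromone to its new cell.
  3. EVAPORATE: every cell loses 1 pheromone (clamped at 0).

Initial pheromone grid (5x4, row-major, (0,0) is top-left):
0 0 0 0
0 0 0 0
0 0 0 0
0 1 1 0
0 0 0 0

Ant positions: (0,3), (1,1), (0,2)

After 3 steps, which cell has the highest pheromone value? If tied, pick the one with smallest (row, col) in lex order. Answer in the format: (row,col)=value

Step 1: ant0:(0,3)->S->(1,3) | ant1:(1,1)->N->(0,1) | ant2:(0,2)->E->(0,3)
  grid max=1 at (0,1)
Step 2: ant0:(1,3)->N->(0,3) | ant1:(0,1)->E->(0,2) | ant2:(0,3)->S->(1,3)
  grid max=2 at (0,3)
Step 3: ant0:(0,3)->S->(1,3) | ant1:(0,2)->E->(0,3) | ant2:(1,3)->N->(0,3)
  grid max=5 at (0,3)
Final grid:
  0 0 0 5
  0 0 0 3
  0 0 0 0
  0 0 0 0
  0 0 0 0
Max pheromone 5 at (0,3)

Answer: (0,3)=5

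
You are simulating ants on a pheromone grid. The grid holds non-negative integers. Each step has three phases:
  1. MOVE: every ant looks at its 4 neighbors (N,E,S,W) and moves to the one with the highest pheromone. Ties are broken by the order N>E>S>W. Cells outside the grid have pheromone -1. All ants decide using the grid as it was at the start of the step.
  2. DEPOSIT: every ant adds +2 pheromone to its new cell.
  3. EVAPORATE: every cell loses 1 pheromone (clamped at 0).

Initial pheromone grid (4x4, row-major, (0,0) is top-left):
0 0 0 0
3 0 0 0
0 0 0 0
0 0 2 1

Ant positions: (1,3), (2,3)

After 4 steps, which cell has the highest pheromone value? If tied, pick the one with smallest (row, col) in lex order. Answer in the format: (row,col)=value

Answer: (3,2)=2

Derivation:
Step 1: ant0:(1,3)->N->(0,3) | ant1:(2,3)->S->(3,3)
  grid max=2 at (1,0)
Step 2: ant0:(0,3)->S->(1,3) | ant1:(3,3)->W->(3,2)
  grid max=2 at (3,2)
Step 3: ant0:(1,3)->N->(0,3) | ant1:(3,2)->E->(3,3)
  grid max=2 at (3,3)
Step 4: ant0:(0,3)->S->(1,3) | ant1:(3,3)->W->(3,2)
  grid max=2 at (3,2)
Final grid:
  0 0 0 0
  0 0 0 1
  0 0 0 0
  0 0 2 1
Max pheromone 2 at (3,2)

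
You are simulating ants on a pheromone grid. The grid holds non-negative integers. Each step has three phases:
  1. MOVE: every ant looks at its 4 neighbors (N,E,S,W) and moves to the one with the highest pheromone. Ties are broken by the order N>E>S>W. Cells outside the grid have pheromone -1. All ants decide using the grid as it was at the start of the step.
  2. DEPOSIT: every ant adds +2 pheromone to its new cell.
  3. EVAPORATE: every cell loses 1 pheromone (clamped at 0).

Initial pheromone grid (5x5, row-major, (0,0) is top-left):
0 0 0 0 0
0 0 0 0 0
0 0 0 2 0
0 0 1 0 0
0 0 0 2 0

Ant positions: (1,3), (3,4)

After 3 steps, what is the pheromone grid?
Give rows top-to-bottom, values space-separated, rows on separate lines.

After step 1: ants at (2,3),(2,4)
  0 0 0 0 0
  0 0 0 0 0
  0 0 0 3 1
  0 0 0 0 0
  0 0 0 1 0
After step 2: ants at (2,4),(2,3)
  0 0 0 0 0
  0 0 0 0 0
  0 0 0 4 2
  0 0 0 0 0
  0 0 0 0 0
After step 3: ants at (2,3),(2,4)
  0 0 0 0 0
  0 0 0 0 0
  0 0 0 5 3
  0 0 0 0 0
  0 0 0 0 0

0 0 0 0 0
0 0 0 0 0
0 0 0 5 3
0 0 0 0 0
0 0 0 0 0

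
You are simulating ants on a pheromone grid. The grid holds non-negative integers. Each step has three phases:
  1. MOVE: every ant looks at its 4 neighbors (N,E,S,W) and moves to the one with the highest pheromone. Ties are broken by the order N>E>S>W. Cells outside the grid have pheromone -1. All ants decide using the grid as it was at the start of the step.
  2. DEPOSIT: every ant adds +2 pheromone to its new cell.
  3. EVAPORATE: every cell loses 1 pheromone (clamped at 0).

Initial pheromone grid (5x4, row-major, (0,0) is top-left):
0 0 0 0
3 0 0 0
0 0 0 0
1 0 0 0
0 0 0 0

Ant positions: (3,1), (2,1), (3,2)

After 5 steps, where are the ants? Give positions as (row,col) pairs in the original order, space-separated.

Step 1: ant0:(3,1)->W->(3,0) | ant1:(2,1)->N->(1,1) | ant2:(3,2)->N->(2,2)
  grid max=2 at (1,0)
Step 2: ant0:(3,0)->N->(2,0) | ant1:(1,1)->W->(1,0) | ant2:(2,2)->N->(1,2)
  grid max=3 at (1,0)
Step 3: ant0:(2,0)->N->(1,0) | ant1:(1,0)->S->(2,0) | ant2:(1,2)->N->(0,2)
  grid max=4 at (1,0)
Step 4: ant0:(1,0)->S->(2,0) | ant1:(2,0)->N->(1,0) | ant2:(0,2)->E->(0,3)
  grid max=5 at (1,0)
Step 5: ant0:(2,0)->N->(1,0) | ant1:(1,0)->S->(2,0) | ant2:(0,3)->S->(1,3)
  grid max=6 at (1,0)

(1,0) (2,0) (1,3)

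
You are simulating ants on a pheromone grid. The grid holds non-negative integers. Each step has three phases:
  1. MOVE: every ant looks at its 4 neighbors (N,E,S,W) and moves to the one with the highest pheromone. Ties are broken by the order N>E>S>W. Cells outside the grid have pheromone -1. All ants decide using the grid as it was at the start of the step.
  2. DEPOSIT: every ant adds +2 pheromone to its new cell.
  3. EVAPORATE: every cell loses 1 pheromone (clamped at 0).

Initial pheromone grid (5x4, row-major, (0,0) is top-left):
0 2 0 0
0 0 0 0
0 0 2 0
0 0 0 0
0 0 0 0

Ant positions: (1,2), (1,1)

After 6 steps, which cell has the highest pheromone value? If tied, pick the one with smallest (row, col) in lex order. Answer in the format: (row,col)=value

Step 1: ant0:(1,2)->S->(2,2) | ant1:(1,1)->N->(0,1)
  grid max=3 at (0,1)
Step 2: ant0:(2,2)->N->(1,2) | ant1:(0,1)->E->(0,2)
  grid max=2 at (0,1)
Step 3: ant0:(1,2)->S->(2,2) | ant1:(0,2)->W->(0,1)
  grid max=3 at (0,1)
Step 4: ant0:(2,2)->N->(1,2) | ant1:(0,1)->E->(0,2)
  grid max=2 at (0,1)
Step 5: ant0:(1,2)->S->(2,2) | ant1:(0,2)->W->(0,1)
  grid max=3 at (0,1)
Step 6: ant0:(2,2)->N->(1,2) | ant1:(0,1)->E->(0,2)
  grid max=2 at (0,1)
Final grid:
  0 2 1 0
  0 0 1 0
  0 0 2 0
  0 0 0 0
  0 0 0 0
Max pheromone 2 at (0,1)

Answer: (0,1)=2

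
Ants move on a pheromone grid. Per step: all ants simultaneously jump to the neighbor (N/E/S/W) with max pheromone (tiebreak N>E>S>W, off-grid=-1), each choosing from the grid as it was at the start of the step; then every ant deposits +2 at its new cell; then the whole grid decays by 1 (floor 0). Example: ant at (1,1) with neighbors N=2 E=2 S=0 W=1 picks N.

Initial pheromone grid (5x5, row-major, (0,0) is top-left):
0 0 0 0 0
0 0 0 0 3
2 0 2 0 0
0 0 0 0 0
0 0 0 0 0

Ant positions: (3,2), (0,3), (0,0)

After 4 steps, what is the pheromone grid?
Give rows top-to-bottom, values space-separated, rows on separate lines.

After step 1: ants at (2,2),(0,4),(0,1)
  0 1 0 0 1
  0 0 0 0 2
  1 0 3 0 0
  0 0 0 0 0
  0 0 0 0 0
After step 2: ants at (1,2),(1,4),(0,2)
  0 0 1 0 0
  0 0 1 0 3
  0 0 2 0 0
  0 0 0 0 0
  0 0 0 0 0
After step 3: ants at (2,2),(0,4),(1,2)
  0 0 0 0 1
  0 0 2 0 2
  0 0 3 0 0
  0 0 0 0 0
  0 0 0 0 0
After step 4: ants at (1,2),(1,4),(2,2)
  0 0 0 0 0
  0 0 3 0 3
  0 0 4 0 0
  0 0 0 0 0
  0 0 0 0 0

0 0 0 0 0
0 0 3 0 3
0 0 4 0 0
0 0 0 0 0
0 0 0 0 0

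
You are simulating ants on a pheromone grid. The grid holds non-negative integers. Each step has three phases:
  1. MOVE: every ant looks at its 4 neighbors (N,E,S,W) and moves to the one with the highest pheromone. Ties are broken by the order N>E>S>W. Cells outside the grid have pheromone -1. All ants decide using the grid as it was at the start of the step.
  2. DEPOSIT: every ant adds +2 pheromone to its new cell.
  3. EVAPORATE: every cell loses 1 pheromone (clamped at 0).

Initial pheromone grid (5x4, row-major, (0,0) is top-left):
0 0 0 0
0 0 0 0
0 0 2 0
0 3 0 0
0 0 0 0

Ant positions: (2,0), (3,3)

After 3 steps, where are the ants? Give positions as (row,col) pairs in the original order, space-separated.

Step 1: ant0:(2,0)->N->(1,0) | ant1:(3,3)->N->(2,3)
  grid max=2 at (3,1)
Step 2: ant0:(1,0)->N->(0,0) | ant1:(2,3)->W->(2,2)
  grid max=2 at (2,2)
Step 3: ant0:(0,0)->E->(0,1) | ant1:(2,2)->N->(1,2)
  grid max=1 at (0,1)

(0,1) (1,2)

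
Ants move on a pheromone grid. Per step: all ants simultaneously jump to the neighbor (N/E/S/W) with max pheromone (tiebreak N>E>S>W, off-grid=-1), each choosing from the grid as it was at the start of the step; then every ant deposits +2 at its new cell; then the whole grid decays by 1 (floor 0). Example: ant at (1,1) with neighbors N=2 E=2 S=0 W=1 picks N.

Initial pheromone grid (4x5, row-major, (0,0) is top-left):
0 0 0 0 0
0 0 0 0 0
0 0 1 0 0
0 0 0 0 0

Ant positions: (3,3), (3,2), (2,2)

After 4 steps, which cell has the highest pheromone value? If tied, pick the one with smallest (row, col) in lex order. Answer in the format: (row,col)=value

Answer: (2,2)=9

Derivation:
Step 1: ant0:(3,3)->N->(2,3) | ant1:(3,2)->N->(2,2) | ant2:(2,2)->N->(1,2)
  grid max=2 at (2,2)
Step 2: ant0:(2,3)->W->(2,2) | ant1:(2,2)->N->(1,2) | ant2:(1,2)->S->(2,2)
  grid max=5 at (2,2)
Step 3: ant0:(2,2)->N->(1,2) | ant1:(1,2)->S->(2,2) | ant2:(2,2)->N->(1,2)
  grid max=6 at (2,2)
Step 4: ant0:(1,2)->S->(2,2) | ant1:(2,2)->N->(1,2) | ant2:(1,2)->S->(2,2)
  grid max=9 at (2,2)
Final grid:
  0 0 0 0 0
  0 0 6 0 0
  0 0 9 0 0
  0 0 0 0 0
Max pheromone 9 at (2,2)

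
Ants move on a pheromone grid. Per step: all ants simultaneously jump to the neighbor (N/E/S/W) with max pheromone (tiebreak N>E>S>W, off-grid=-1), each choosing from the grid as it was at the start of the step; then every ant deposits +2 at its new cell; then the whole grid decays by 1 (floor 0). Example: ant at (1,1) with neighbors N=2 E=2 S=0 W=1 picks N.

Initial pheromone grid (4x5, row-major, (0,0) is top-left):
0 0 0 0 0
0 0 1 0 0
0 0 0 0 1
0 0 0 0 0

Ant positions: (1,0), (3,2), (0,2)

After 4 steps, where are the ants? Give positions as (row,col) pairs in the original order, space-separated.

Step 1: ant0:(1,0)->N->(0,0) | ant1:(3,2)->N->(2,2) | ant2:(0,2)->S->(1,2)
  grid max=2 at (1,2)
Step 2: ant0:(0,0)->E->(0,1) | ant1:(2,2)->N->(1,2) | ant2:(1,2)->S->(2,2)
  grid max=3 at (1,2)
Step 3: ant0:(0,1)->E->(0,2) | ant1:(1,2)->S->(2,2) | ant2:(2,2)->N->(1,2)
  grid max=4 at (1,2)
Step 4: ant0:(0,2)->S->(1,2) | ant1:(2,2)->N->(1,2) | ant2:(1,2)->S->(2,2)
  grid max=7 at (1,2)

(1,2) (1,2) (2,2)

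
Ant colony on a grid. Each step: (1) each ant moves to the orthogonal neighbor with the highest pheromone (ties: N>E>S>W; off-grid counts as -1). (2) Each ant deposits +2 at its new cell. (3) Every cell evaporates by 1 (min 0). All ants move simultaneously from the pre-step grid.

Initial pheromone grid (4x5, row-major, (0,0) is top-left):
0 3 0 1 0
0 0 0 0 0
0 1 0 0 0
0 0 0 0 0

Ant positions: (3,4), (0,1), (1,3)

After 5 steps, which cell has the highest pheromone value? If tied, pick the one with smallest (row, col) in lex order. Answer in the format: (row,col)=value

Answer: (0,3)=8

Derivation:
Step 1: ant0:(3,4)->N->(2,4) | ant1:(0,1)->E->(0,2) | ant2:(1,3)->N->(0,3)
  grid max=2 at (0,1)
Step 2: ant0:(2,4)->N->(1,4) | ant1:(0,2)->E->(0,3) | ant2:(0,3)->W->(0,2)
  grid max=3 at (0,3)
Step 3: ant0:(1,4)->N->(0,4) | ant1:(0,3)->W->(0,2) | ant2:(0,2)->E->(0,3)
  grid max=4 at (0,3)
Step 4: ant0:(0,4)->W->(0,3) | ant1:(0,2)->E->(0,3) | ant2:(0,3)->W->(0,2)
  grid max=7 at (0,3)
Step 5: ant0:(0,3)->W->(0,2) | ant1:(0,3)->W->(0,2) | ant2:(0,2)->E->(0,3)
  grid max=8 at (0,3)
Final grid:
  0 0 7 8 0
  0 0 0 0 0
  0 0 0 0 0
  0 0 0 0 0
Max pheromone 8 at (0,3)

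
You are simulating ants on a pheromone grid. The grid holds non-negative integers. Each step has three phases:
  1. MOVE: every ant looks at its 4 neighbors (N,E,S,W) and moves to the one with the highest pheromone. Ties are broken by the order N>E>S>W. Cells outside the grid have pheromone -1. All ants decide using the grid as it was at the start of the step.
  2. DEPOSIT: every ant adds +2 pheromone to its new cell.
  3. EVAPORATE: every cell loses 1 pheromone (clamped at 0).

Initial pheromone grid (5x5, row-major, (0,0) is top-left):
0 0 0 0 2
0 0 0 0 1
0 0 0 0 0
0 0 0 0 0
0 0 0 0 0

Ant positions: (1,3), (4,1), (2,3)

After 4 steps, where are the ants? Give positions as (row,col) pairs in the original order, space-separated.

Step 1: ant0:(1,3)->E->(1,4) | ant1:(4,1)->N->(3,1) | ant2:(2,3)->N->(1,3)
  grid max=2 at (1,4)
Step 2: ant0:(1,4)->N->(0,4) | ant1:(3,1)->N->(2,1) | ant2:(1,3)->E->(1,4)
  grid max=3 at (1,4)
Step 3: ant0:(0,4)->S->(1,4) | ant1:(2,1)->N->(1,1) | ant2:(1,4)->N->(0,4)
  grid max=4 at (1,4)
Step 4: ant0:(1,4)->N->(0,4) | ant1:(1,1)->N->(0,1) | ant2:(0,4)->S->(1,4)
  grid max=5 at (1,4)

(0,4) (0,1) (1,4)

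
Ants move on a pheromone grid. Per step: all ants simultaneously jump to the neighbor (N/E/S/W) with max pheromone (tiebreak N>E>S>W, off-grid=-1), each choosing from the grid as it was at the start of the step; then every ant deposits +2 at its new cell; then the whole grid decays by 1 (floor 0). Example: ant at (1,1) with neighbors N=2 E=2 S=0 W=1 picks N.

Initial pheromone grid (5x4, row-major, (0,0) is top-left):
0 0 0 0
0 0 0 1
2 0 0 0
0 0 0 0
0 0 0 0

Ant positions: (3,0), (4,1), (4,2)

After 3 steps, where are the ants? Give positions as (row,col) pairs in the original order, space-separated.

Step 1: ant0:(3,0)->N->(2,0) | ant1:(4,1)->N->(3,1) | ant2:(4,2)->N->(3,2)
  grid max=3 at (2,0)
Step 2: ant0:(2,0)->N->(1,0) | ant1:(3,1)->E->(3,2) | ant2:(3,2)->W->(3,1)
  grid max=2 at (2,0)
Step 3: ant0:(1,0)->S->(2,0) | ant1:(3,2)->W->(3,1) | ant2:(3,1)->E->(3,2)
  grid max=3 at (2,0)

(2,0) (3,1) (3,2)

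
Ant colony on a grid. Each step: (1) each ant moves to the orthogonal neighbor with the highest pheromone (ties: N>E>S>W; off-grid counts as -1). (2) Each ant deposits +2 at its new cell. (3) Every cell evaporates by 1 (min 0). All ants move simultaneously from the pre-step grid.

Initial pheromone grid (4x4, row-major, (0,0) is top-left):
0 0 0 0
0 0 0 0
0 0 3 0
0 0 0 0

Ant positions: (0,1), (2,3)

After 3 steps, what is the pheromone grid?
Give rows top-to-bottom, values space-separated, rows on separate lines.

After step 1: ants at (0,2),(2,2)
  0 0 1 0
  0 0 0 0
  0 0 4 0
  0 0 0 0
After step 2: ants at (0,3),(1,2)
  0 0 0 1
  0 0 1 0
  0 0 3 0
  0 0 0 0
After step 3: ants at (1,3),(2,2)
  0 0 0 0
  0 0 0 1
  0 0 4 0
  0 0 0 0

0 0 0 0
0 0 0 1
0 0 4 0
0 0 0 0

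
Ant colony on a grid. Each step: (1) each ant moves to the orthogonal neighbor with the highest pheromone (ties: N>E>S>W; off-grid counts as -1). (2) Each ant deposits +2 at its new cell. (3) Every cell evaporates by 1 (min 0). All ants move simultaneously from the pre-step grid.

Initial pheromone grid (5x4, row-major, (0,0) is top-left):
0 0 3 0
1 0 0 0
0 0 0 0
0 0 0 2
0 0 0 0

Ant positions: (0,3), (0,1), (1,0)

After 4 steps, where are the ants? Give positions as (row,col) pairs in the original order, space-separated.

Step 1: ant0:(0,3)->W->(0,2) | ant1:(0,1)->E->(0,2) | ant2:(1,0)->N->(0,0)
  grid max=6 at (0,2)
Step 2: ant0:(0,2)->E->(0,3) | ant1:(0,2)->E->(0,3) | ant2:(0,0)->E->(0,1)
  grid max=5 at (0,2)
Step 3: ant0:(0,3)->W->(0,2) | ant1:(0,3)->W->(0,2) | ant2:(0,1)->E->(0,2)
  grid max=10 at (0,2)
Step 4: ant0:(0,2)->E->(0,3) | ant1:(0,2)->E->(0,3) | ant2:(0,2)->E->(0,3)
  grid max=9 at (0,2)

(0,3) (0,3) (0,3)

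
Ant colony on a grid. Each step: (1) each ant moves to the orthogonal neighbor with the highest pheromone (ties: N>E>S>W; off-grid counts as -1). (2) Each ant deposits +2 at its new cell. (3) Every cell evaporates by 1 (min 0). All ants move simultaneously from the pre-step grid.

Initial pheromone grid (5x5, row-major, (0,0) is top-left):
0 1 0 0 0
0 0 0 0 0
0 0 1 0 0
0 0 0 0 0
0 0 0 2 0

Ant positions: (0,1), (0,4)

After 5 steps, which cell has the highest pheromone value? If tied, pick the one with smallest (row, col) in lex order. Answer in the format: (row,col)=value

Step 1: ant0:(0,1)->E->(0,2) | ant1:(0,4)->S->(1,4)
  grid max=1 at (0,2)
Step 2: ant0:(0,2)->E->(0,3) | ant1:(1,4)->N->(0,4)
  grid max=1 at (0,3)
Step 3: ant0:(0,3)->E->(0,4) | ant1:(0,4)->W->(0,3)
  grid max=2 at (0,3)
Step 4: ant0:(0,4)->W->(0,3) | ant1:(0,3)->E->(0,4)
  grid max=3 at (0,3)
Step 5: ant0:(0,3)->E->(0,4) | ant1:(0,4)->W->(0,3)
  grid max=4 at (0,3)
Final grid:
  0 0 0 4 4
  0 0 0 0 0
  0 0 0 0 0
  0 0 0 0 0
  0 0 0 0 0
Max pheromone 4 at (0,3)

Answer: (0,3)=4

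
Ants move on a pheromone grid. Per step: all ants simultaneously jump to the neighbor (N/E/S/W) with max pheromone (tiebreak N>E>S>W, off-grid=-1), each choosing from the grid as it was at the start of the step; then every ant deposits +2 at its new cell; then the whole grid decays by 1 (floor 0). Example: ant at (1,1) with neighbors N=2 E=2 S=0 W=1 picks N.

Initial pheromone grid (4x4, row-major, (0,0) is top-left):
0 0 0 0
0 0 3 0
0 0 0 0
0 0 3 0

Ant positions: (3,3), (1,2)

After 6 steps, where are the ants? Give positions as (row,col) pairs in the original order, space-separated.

Step 1: ant0:(3,3)->W->(3,2) | ant1:(1,2)->N->(0,2)
  grid max=4 at (3,2)
Step 2: ant0:(3,2)->N->(2,2) | ant1:(0,2)->S->(1,2)
  grid max=3 at (1,2)
Step 3: ant0:(2,2)->N->(1,2) | ant1:(1,2)->S->(2,2)
  grid max=4 at (1,2)
Step 4: ant0:(1,2)->S->(2,2) | ant1:(2,2)->N->(1,2)
  grid max=5 at (1,2)
Step 5: ant0:(2,2)->N->(1,2) | ant1:(1,2)->S->(2,2)
  grid max=6 at (1,2)
Step 6: ant0:(1,2)->S->(2,2) | ant1:(2,2)->N->(1,2)
  grid max=7 at (1,2)

(2,2) (1,2)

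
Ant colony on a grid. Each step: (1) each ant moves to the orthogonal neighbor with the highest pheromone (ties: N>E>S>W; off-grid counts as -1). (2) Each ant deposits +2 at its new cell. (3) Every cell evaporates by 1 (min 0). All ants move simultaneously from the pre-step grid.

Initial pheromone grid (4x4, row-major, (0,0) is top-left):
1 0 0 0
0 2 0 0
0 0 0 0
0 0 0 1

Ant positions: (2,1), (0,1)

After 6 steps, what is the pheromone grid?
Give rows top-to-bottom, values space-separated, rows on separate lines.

After step 1: ants at (1,1),(1,1)
  0 0 0 0
  0 5 0 0
  0 0 0 0
  0 0 0 0
After step 2: ants at (0,1),(0,1)
  0 3 0 0
  0 4 0 0
  0 0 0 0
  0 0 0 0
After step 3: ants at (1,1),(1,1)
  0 2 0 0
  0 7 0 0
  0 0 0 0
  0 0 0 0
After step 4: ants at (0,1),(0,1)
  0 5 0 0
  0 6 0 0
  0 0 0 0
  0 0 0 0
After step 5: ants at (1,1),(1,1)
  0 4 0 0
  0 9 0 0
  0 0 0 0
  0 0 0 0
After step 6: ants at (0,1),(0,1)
  0 7 0 0
  0 8 0 0
  0 0 0 0
  0 0 0 0

0 7 0 0
0 8 0 0
0 0 0 0
0 0 0 0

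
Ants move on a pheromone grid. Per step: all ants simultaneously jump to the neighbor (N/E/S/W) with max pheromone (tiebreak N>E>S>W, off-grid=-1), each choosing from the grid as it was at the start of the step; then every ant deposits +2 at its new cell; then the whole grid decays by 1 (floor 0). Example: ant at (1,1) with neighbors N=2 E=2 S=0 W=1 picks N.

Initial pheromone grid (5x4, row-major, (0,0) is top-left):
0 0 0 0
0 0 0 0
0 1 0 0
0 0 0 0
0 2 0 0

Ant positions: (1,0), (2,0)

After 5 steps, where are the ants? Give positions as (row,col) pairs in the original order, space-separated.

Step 1: ant0:(1,0)->N->(0,0) | ant1:(2,0)->E->(2,1)
  grid max=2 at (2,1)
Step 2: ant0:(0,0)->E->(0,1) | ant1:(2,1)->N->(1,1)
  grid max=1 at (0,1)
Step 3: ant0:(0,1)->S->(1,1) | ant1:(1,1)->N->(0,1)
  grid max=2 at (0,1)
Step 4: ant0:(1,1)->N->(0,1) | ant1:(0,1)->S->(1,1)
  grid max=3 at (0,1)
Step 5: ant0:(0,1)->S->(1,1) | ant1:(1,1)->N->(0,1)
  grid max=4 at (0,1)

(1,1) (0,1)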